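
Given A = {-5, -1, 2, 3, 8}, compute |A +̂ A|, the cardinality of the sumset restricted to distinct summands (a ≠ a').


Restricted sumset: A +̂ A = {a + a' : a ∈ A, a' ∈ A, a ≠ a'}.
Equivalently, take A + A and drop any sum 2a that is achievable ONLY as a + a for a ∈ A (i.e. sums representable only with equal summands).
Enumerate pairs (a, a') with a < a' (symmetric, so each unordered pair gives one sum; this covers all a ≠ a'):
  -5 + -1 = -6
  -5 + 2 = -3
  -5 + 3 = -2
  -5 + 8 = 3
  -1 + 2 = 1
  -1 + 3 = 2
  -1 + 8 = 7
  2 + 3 = 5
  2 + 8 = 10
  3 + 8 = 11
Collected distinct sums: {-6, -3, -2, 1, 2, 3, 5, 7, 10, 11}
|A +̂ A| = 10
(Reference bound: |A +̂ A| ≥ 2|A| - 3 for |A| ≥ 2, with |A| = 5 giving ≥ 7.)

|A +̂ A| = 10


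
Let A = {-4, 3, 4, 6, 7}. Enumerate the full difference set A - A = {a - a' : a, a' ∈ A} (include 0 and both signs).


A - A = {a - a' : a, a' ∈ A}.
Compute a - a' for each ordered pair (a, a'):
a = -4: -4--4=0, -4-3=-7, -4-4=-8, -4-6=-10, -4-7=-11
a = 3: 3--4=7, 3-3=0, 3-4=-1, 3-6=-3, 3-7=-4
a = 4: 4--4=8, 4-3=1, 4-4=0, 4-6=-2, 4-7=-3
a = 6: 6--4=10, 6-3=3, 6-4=2, 6-6=0, 6-7=-1
a = 7: 7--4=11, 7-3=4, 7-4=3, 7-6=1, 7-7=0
Collecting distinct values (and noting 0 appears from a-a):
A - A = {-11, -10, -8, -7, -4, -3, -2, -1, 0, 1, 2, 3, 4, 7, 8, 10, 11}
|A - A| = 17

A - A = {-11, -10, -8, -7, -4, -3, -2, -1, 0, 1, 2, 3, 4, 7, 8, 10, 11}


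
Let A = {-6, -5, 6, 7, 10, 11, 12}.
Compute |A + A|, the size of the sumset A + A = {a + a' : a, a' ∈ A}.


A + A = {a + a' : a, a' ∈ A}; |A| = 7.
General bounds: 2|A| - 1 ≤ |A + A| ≤ |A|(|A|+1)/2, i.e. 13 ≤ |A + A| ≤ 28.
Lower bound 2|A|-1 is attained iff A is an arithmetic progression.
Enumerate sums a + a' for a ≤ a' (symmetric, so this suffices):
a = -6: -6+-6=-12, -6+-5=-11, -6+6=0, -6+7=1, -6+10=4, -6+11=5, -6+12=6
a = -5: -5+-5=-10, -5+6=1, -5+7=2, -5+10=5, -5+11=6, -5+12=7
a = 6: 6+6=12, 6+7=13, 6+10=16, 6+11=17, 6+12=18
a = 7: 7+7=14, 7+10=17, 7+11=18, 7+12=19
a = 10: 10+10=20, 10+11=21, 10+12=22
a = 11: 11+11=22, 11+12=23
a = 12: 12+12=24
Distinct sums: {-12, -11, -10, 0, 1, 2, 4, 5, 6, 7, 12, 13, 14, 16, 17, 18, 19, 20, 21, 22, 23, 24}
|A + A| = 22

|A + A| = 22


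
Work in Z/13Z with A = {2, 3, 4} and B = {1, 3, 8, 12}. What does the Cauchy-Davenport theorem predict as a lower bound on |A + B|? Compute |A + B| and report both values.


Cauchy-Davenport: |A + B| ≥ min(p, |A| + |B| - 1) for A, B nonempty in Z/pZ.
|A| = 3, |B| = 4, p = 13.
CD lower bound = min(13, 3 + 4 - 1) = min(13, 6) = 6.
Compute A + B mod 13 directly:
a = 2: 2+1=3, 2+3=5, 2+8=10, 2+12=1
a = 3: 3+1=4, 3+3=6, 3+8=11, 3+12=2
a = 4: 4+1=5, 4+3=7, 4+8=12, 4+12=3
A + B = {1, 2, 3, 4, 5, 6, 7, 10, 11, 12}, so |A + B| = 10.
Verify: 10 ≥ 6? Yes ✓.

CD lower bound = 6, actual |A + B| = 10.


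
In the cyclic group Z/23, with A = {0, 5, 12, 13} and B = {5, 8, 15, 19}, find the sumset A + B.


Work in Z/23Z: reduce every sum a + b modulo 23.
Enumerate all 16 pairs:
a = 0: 0+5=5, 0+8=8, 0+15=15, 0+19=19
a = 5: 5+5=10, 5+8=13, 5+15=20, 5+19=1
a = 12: 12+5=17, 12+8=20, 12+15=4, 12+19=8
a = 13: 13+5=18, 13+8=21, 13+15=5, 13+19=9
Distinct residues collected: {1, 4, 5, 8, 9, 10, 13, 15, 17, 18, 19, 20, 21}
|A + B| = 13 (out of 23 total residues).

A + B = {1, 4, 5, 8, 9, 10, 13, 15, 17, 18, 19, 20, 21}


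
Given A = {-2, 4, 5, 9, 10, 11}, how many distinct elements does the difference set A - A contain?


A - A = {a - a' : a, a' ∈ A}; |A| = 6.
Bounds: 2|A|-1 ≤ |A - A| ≤ |A|² - |A| + 1, i.e. 11 ≤ |A - A| ≤ 31.
Note: 0 ∈ A - A always (from a - a). The set is symmetric: if d ∈ A - A then -d ∈ A - A.
Enumerate nonzero differences d = a - a' with a > a' (then include -d):
Positive differences: {1, 2, 4, 5, 6, 7, 11, 12, 13}
Full difference set: {0} ∪ (positive diffs) ∪ (negative diffs).
|A - A| = 1 + 2·9 = 19 (matches direct enumeration: 19).

|A - A| = 19


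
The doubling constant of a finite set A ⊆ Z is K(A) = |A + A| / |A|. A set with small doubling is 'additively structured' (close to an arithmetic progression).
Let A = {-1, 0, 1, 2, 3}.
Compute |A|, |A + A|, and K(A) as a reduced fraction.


|A| = 5.
Compute A + A by enumerating all 25 pairs.
A + A = {-2, -1, 0, 1, 2, 3, 4, 5, 6}, so |A + A| = 9.
K = |A + A| / |A| = 9/5 (already in lowest terms) ≈ 1.8000.
Reference: AP of size 5 gives K = 9/5 ≈ 1.8000; a fully generic set of size 5 gives K ≈ 3.0000.

|A| = 5, |A + A| = 9, K = 9/5.


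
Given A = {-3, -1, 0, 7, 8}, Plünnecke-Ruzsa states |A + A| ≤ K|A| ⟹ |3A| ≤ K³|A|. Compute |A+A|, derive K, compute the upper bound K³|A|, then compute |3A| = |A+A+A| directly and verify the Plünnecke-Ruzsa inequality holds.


|A| = 5.
Step 1: Compute A + A by enumerating all 25 pairs.
A + A = {-6, -4, -3, -2, -1, 0, 4, 5, 6, 7, 8, 14, 15, 16}, so |A + A| = 14.
Step 2: Doubling constant K = |A + A|/|A| = 14/5 = 14/5 ≈ 2.8000.
Step 3: Plünnecke-Ruzsa gives |3A| ≤ K³·|A| = (2.8000)³ · 5 ≈ 109.7600.
Step 4: Compute 3A = A + A + A directly by enumerating all triples (a,b,c) ∈ A³; |3A| = 27.
Step 5: Check 27 ≤ 109.7600? Yes ✓.

K = 14/5, Plünnecke-Ruzsa bound K³|A| ≈ 109.7600, |3A| = 27, inequality holds.


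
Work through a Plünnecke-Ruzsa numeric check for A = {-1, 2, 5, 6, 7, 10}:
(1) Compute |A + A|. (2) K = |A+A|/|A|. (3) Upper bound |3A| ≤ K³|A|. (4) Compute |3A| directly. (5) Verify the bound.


|A| = 6.
Step 1: Compute A + A by enumerating all 36 pairs.
A + A = {-2, 1, 4, 5, 6, 7, 8, 9, 10, 11, 12, 13, 14, 15, 16, 17, 20}, so |A + A| = 17.
Step 2: Doubling constant K = |A + A|/|A| = 17/6 = 17/6 ≈ 2.8333.
Step 3: Plünnecke-Ruzsa gives |3A| ≤ K³·|A| = (2.8333)³ · 6 ≈ 136.4722.
Step 4: Compute 3A = A + A + A directly by enumerating all triples (a,b,c) ∈ A³; |3A| = 28.
Step 5: Check 28 ≤ 136.4722? Yes ✓.

K = 17/6, Plünnecke-Ruzsa bound K³|A| ≈ 136.4722, |3A| = 28, inequality holds.


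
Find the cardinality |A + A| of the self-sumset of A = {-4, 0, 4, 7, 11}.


A + A = {a + a' : a, a' ∈ A}; |A| = 5.
General bounds: 2|A| - 1 ≤ |A + A| ≤ |A|(|A|+1)/2, i.e. 9 ≤ |A + A| ≤ 15.
Lower bound 2|A|-1 is attained iff A is an arithmetic progression.
Enumerate sums a + a' for a ≤ a' (symmetric, so this suffices):
a = -4: -4+-4=-8, -4+0=-4, -4+4=0, -4+7=3, -4+11=7
a = 0: 0+0=0, 0+4=4, 0+7=7, 0+11=11
a = 4: 4+4=8, 4+7=11, 4+11=15
a = 7: 7+7=14, 7+11=18
a = 11: 11+11=22
Distinct sums: {-8, -4, 0, 3, 4, 7, 8, 11, 14, 15, 18, 22}
|A + A| = 12

|A + A| = 12


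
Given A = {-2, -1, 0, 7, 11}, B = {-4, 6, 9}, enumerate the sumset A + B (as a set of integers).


A + B = {a + b : a ∈ A, b ∈ B}.
Enumerate all |A|·|B| = 5·3 = 15 pairs (a, b) and collect distinct sums.
a = -2: -2+-4=-6, -2+6=4, -2+9=7
a = -1: -1+-4=-5, -1+6=5, -1+9=8
a = 0: 0+-4=-4, 0+6=6, 0+9=9
a = 7: 7+-4=3, 7+6=13, 7+9=16
a = 11: 11+-4=7, 11+6=17, 11+9=20
Collecting distinct sums: A + B = {-6, -5, -4, 3, 4, 5, 6, 7, 8, 9, 13, 16, 17, 20}
|A + B| = 14

A + B = {-6, -5, -4, 3, 4, 5, 6, 7, 8, 9, 13, 16, 17, 20}


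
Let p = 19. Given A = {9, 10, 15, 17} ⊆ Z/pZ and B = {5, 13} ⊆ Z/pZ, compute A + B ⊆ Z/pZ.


Work in Z/19Z: reduce every sum a + b modulo 19.
Enumerate all 8 pairs:
a = 9: 9+5=14, 9+13=3
a = 10: 10+5=15, 10+13=4
a = 15: 15+5=1, 15+13=9
a = 17: 17+5=3, 17+13=11
Distinct residues collected: {1, 3, 4, 9, 11, 14, 15}
|A + B| = 7 (out of 19 total residues).

A + B = {1, 3, 4, 9, 11, 14, 15}


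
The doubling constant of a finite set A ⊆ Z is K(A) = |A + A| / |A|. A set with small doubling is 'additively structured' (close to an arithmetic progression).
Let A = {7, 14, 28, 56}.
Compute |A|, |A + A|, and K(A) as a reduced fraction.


|A| = 4.
Compute A + A by enumerating all 16 pairs.
A + A = {14, 21, 28, 35, 42, 56, 63, 70, 84, 112}, so |A + A| = 10.
K = |A + A| / |A| = 10/4 = 5/2 ≈ 2.5000.
Reference: AP of size 4 gives K = 7/4 ≈ 1.7500; a fully generic set of size 4 gives K ≈ 2.5000.

|A| = 4, |A + A| = 10, K = 10/4 = 5/2.


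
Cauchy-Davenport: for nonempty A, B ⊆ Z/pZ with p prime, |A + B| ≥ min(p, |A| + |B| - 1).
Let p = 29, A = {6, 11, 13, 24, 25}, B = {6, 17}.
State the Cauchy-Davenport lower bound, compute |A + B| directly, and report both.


Cauchy-Davenport: |A + B| ≥ min(p, |A| + |B| - 1) for A, B nonempty in Z/pZ.
|A| = 5, |B| = 2, p = 29.
CD lower bound = min(29, 5 + 2 - 1) = min(29, 6) = 6.
Compute A + B mod 29 directly:
a = 6: 6+6=12, 6+17=23
a = 11: 11+6=17, 11+17=28
a = 13: 13+6=19, 13+17=1
a = 24: 24+6=1, 24+17=12
a = 25: 25+6=2, 25+17=13
A + B = {1, 2, 12, 13, 17, 19, 23, 28}, so |A + B| = 8.
Verify: 8 ≥ 6? Yes ✓.

CD lower bound = 6, actual |A + B| = 8.


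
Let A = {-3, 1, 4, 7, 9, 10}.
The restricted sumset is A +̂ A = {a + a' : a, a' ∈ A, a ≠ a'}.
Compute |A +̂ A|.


Restricted sumset: A +̂ A = {a + a' : a ∈ A, a' ∈ A, a ≠ a'}.
Equivalently, take A + A and drop any sum 2a that is achievable ONLY as a + a for a ∈ A (i.e. sums representable only with equal summands).
Enumerate pairs (a, a') with a < a' (symmetric, so each unordered pair gives one sum; this covers all a ≠ a'):
  -3 + 1 = -2
  -3 + 4 = 1
  -3 + 7 = 4
  -3 + 9 = 6
  -3 + 10 = 7
  1 + 4 = 5
  1 + 7 = 8
  1 + 9 = 10
  1 + 10 = 11
  4 + 7 = 11
  4 + 9 = 13
  4 + 10 = 14
  7 + 9 = 16
  7 + 10 = 17
  9 + 10 = 19
Collected distinct sums: {-2, 1, 4, 5, 6, 7, 8, 10, 11, 13, 14, 16, 17, 19}
|A +̂ A| = 14
(Reference bound: |A +̂ A| ≥ 2|A| - 3 for |A| ≥ 2, with |A| = 6 giving ≥ 9.)

|A +̂ A| = 14


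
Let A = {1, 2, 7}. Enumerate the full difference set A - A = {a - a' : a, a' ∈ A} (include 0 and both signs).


A - A = {a - a' : a, a' ∈ A}.
Compute a - a' for each ordered pair (a, a'):
a = 1: 1-1=0, 1-2=-1, 1-7=-6
a = 2: 2-1=1, 2-2=0, 2-7=-5
a = 7: 7-1=6, 7-2=5, 7-7=0
Collecting distinct values (and noting 0 appears from a-a):
A - A = {-6, -5, -1, 0, 1, 5, 6}
|A - A| = 7

A - A = {-6, -5, -1, 0, 1, 5, 6}


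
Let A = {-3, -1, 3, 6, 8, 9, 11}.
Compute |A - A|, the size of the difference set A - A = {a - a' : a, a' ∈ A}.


A - A = {a - a' : a, a' ∈ A}; |A| = 7.
Bounds: 2|A|-1 ≤ |A - A| ≤ |A|² - |A| + 1, i.e. 13 ≤ |A - A| ≤ 43.
Note: 0 ∈ A - A always (from a - a). The set is symmetric: if d ∈ A - A then -d ∈ A - A.
Enumerate nonzero differences d = a - a' with a > a' (then include -d):
Positive differences: {1, 2, 3, 4, 5, 6, 7, 8, 9, 10, 11, 12, 14}
Full difference set: {0} ∪ (positive diffs) ∪ (negative diffs).
|A - A| = 1 + 2·13 = 27 (matches direct enumeration: 27).

|A - A| = 27


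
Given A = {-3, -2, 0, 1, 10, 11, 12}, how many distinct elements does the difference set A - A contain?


A - A = {a - a' : a, a' ∈ A}; |A| = 7.
Bounds: 2|A|-1 ≤ |A - A| ≤ |A|² - |A| + 1, i.e. 13 ≤ |A - A| ≤ 43.
Note: 0 ∈ A - A always (from a - a). The set is symmetric: if d ∈ A - A then -d ∈ A - A.
Enumerate nonzero differences d = a - a' with a > a' (then include -d):
Positive differences: {1, 2, 3, 4, 9, 10, 11, 12, 13, 14, 15}
Full difference set: {0} ∪ (positive diffs) ∪ (negative diffs).
|A - A| = 1 + 2·11 = 23 (matches direct enumeration: 23).

|A - A| = 23


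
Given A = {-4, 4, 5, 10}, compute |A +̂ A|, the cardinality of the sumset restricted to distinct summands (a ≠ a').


Restricted sumset: A +̂ A = {a + a' : a ∈ A, a' ∈ A, a ≠ a'}.
Equivalently, take A + A and drop any sum 2a that is achievable ONLY as a + a for a ∈ A (i.e. sums representable only with equal summands).
Enumerate pairs (a, a') with a < a' (symmetric, so each unordered pair gives one sum; this covers all a ≠ a'):
  -4 + 4 = 0
  -4 + 5 = 1
  -4 + 10 = 6
  4 + 5 = 9
  4 + 10 = 14
  5 + 10 = 15
Collected distinct sums: {0, 1, 6, 9, 14, 15}
|A +̂ A| = 6
(Reference bound: |A +̂ A| ≥ 2|A| - 3 for |A| ≥ 2, with |A| = 4 giving ≥ 5.)

|A +̂ A| = 6


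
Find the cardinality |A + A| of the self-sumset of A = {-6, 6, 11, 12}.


A + A = {a + a' : a, a' ∈ A}; |A| = 4.
General bounds: 2|A| - 1 ≤ |A + A| ≤ |A|(|A|+1)/2, i.e. 7 ≤ |A + A| ≤ 10.
Lower bound 2|A|-1 is attained iff A is an arithmetic progression.
Enumerate sums a + a' for a ≤ a' (symmetric, so this suffices):
a = -6: -6+-6=-12, -6+6=0, -6+11=5, -6+12=6
a = 6: 6+6=12, 6+11=17, 6+12=18
a = 11: 11+11=22, 11+12=23
a = 12: 12+12=24
Distinct sums: {-12, 0, 5, 6, 12, 17, 18, 22, 23, 24}
|A + A| = 10

|A + A| = 10


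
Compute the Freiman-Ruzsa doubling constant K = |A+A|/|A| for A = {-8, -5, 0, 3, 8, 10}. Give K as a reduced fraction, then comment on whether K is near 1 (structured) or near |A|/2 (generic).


|A| = 6.
Compute A + A by enumerating all 36 pairs.
A + A = {-16, -13, -10, -8, -5, -2, 0, 2, 3, 5, 6, 8, 10, 11, 13, 16, 18, 20}, so |A + A| = 18.
K = |A + A| / |A| = 18/6 = 3/1 ≈ 3.0000.
Reference: AP of size 6 gives K = 11/6 ≈ 1.8333; a fully generic set of size 6 gives K ≈ 3.5000.

|A| = 6, |A + A| = 18, K = 18/6 = 3/1.


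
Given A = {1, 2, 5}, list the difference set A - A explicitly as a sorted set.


A - A = {a - a' : a, a' ∈ A}.
Compute a - a' for each ordered pair (a, a'):
a = 1: 1-1=0, 1-2=-1, 1-5=-4
a = 2: 2-1=1, 2-2=0, 2-5=-3
a = 5: 5-1=4, 5-2=3, 5-5=0
Collecting distinct values (and noting 0 appears from a-a):
A - A = {-4, -3, -1, 0, 1, 3, 4}
|A - A| = 7

A - A = {-4, -3, -1, 0, 1, 3, 4}


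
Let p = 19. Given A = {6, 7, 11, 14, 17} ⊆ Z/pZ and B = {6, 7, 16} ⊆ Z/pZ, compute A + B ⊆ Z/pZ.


Work in Z/19Z: reduce every sum a + b modulo 19.
Enumerate all 15 pairs:
a = 6: 6+6=12, 6+7=13, 6+16=3
a = 7: 7+6=13, 7+7=14, 7+16=4
a = 11: 11+6=17, 11+7=18, 11+16=8
a = 14: 14+6=1, 14+7=2, 14+16=11
a = 17: 17+6=4, 17+7=5, 17+16=14
Distinct residues collected: {1, 2, 3, 4, 5, 8, 11, 12, 13, 14, 17, 18}
|A + B| = 12 (out of 19 total residues).

A + B = {1, 2, 3, 4, 5, 8, 11, 12, 13, 14, 17, 18}


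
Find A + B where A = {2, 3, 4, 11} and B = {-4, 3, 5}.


A + B = {a + b : a ∈ A, b ∈ B}.
Enumerate all |A|·|B| = 4·3 = 12 pairs (a, b) and collect distinct sums.
a = 2: 2+-4=-2, 2+3=5, 2+5=7
a = 3: 3+-4=-1, 3+3=6, 3+5=8
a = 4: 4+-4=0, 4+3=7, 4+5=9
a = 11: 11+-4=7, 11+3=14, 11+5=16
Collecting distinct sums: A + B = {-2, -1, 0, 5, 6, 7, 8, 9, 14, 16}
|A + B| = 10

A + B = {-2, -1, 0, 5, 6, 7, 8, 9, 14, 16}


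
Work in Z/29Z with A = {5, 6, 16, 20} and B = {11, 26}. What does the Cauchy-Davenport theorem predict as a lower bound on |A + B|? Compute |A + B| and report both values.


Cauchy-Davenport: |A + B| ≥ min(p, |A| + |B| - 1) for A, B nonempty in Z/pZ.
|A| = 4, |B| = 2, p = 29.
CD lower bound = min(29, 4 + 2 - 1) = min(29, 5) = 5.
Compute A + B mod 29 directly:
a = 5: 5+11=16, 5+26=2
a = 6: 6+11=17, 6+26=3
a = 16: 16+11=27, 16+26=13
a = 20: 20+11=2, 20+26=17
A + B = {2, 3, 13, 16, 17, 27}, so |A + B| = 6.
Verify: 6 ≥ 5? Yes ✓.

CD lower bound = 5, actual |A + B| = 6.


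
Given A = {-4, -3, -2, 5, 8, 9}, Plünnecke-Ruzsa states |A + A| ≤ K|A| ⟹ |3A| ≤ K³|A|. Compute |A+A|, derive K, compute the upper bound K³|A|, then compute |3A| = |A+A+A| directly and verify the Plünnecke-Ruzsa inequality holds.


|A| = 6.
Step 1: Compute A + A by enumerating all 36 pairs.
A + A = {-8, -7, -6, -5, -4, 1, 2, 3, 4, 5, 6, 7, 10, 13, 14, 16, 17, 18}, so |A + A| = 18.
Step 2: Doubling constant K = |A + A|/|A| = 18/6 = 18/6 ≈ 3.0000.
Step 3: Plünnecke-Ruzsa gives |3A| ≤ K³·|A| = (3.0000)³ · 6 ≈ 162.0000.
Step 4: Compute 3A = A + A + A directly by enumerating all triples (a,b,c) ∈ A³; |3A| = 36.
Step 5: Check 36 ≤ 162.0000? Yes ✓.

K = 18/6, Plünnecke-Ruzsa bound K³|A| ≈ 162.0000, |3A| = 36, inequality holds.


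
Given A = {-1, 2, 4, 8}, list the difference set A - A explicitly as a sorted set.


A - A = {a - a' : a, a' ∈ A}.
Compute a - a' for each ordered pair (a, a'):
a = -1: -1--1=0, -1-2=-3, -1-4=-5, -1-8=-9
a = 2: 2--1=3, 2-2=0, 2-4=-2, 2-8=-6
a = 4: 4--1=5, 4-2=2, 4-4=0, 4-8=-4
a = 8: 8--1=9, 8-2=6, 8-4=4, 8-8=0
Collecting distinct values (and noting 0 appears from a-a):
A - A = {-9, -6, -5, -4, -3, -2, 0, 2, 3, 4, 5, 6, 9}
|A - A| = 13

A - A = {-9, -6, -5, -4, -3, -2, 0, 2, 3, 4, 5, 6, 9}


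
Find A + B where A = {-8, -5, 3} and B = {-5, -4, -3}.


A + B = {a + b : a ∈ A, b ∈ B}.
Enumerate all |A|·|B| = 3·3 = 9 pairs (a, b) and collect distinct sums.
a = -8: -8+-5=-13, -8+-4=-12, -8+-3=-11
a = -5: -5+-5=-10, -5+-4=-9, -5+-3=-8
a = 3: 3+-5=-2, 3+-4=-1, 3+-3=0
Collecting distinct sums: A + B = {-13, -12, -11, -10, -9, -8, -2, -1, 0}
|A + B| = 9

A + B = {-13, -12, -11, -10, -9, -8, -2, -1, 0}


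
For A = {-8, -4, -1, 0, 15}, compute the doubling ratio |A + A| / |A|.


|A| = 5.
Compute A + A by enumerating all 25 pairs.
A + A = {-16, -12, -9, -8, -5, -4, -2, -1, 0, 7, 11, 14, 15, 30}, so |A + A| = 14.
K = |A + A| / |A| = 14/5 (already in lowest terms) ≈ 2.8000.
Reference: AP of size 5 gives K = 9/5 ≈ 1.8000; a fully generic set of size 5 gives K ≈ 3.0000.

|A| = 5, |A + A| = 14, K = 14/5.


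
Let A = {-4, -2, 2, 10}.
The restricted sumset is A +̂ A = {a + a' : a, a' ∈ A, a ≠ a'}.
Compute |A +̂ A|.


Restricted sumset: A +̂ A = {a + a' : a ∈ A, a' ∈ A, a ≠ a'}.
Equivalently, take A + A and drop any sum 2a that is achievable ONLY as a + a for a ∈ A (i.e. sums representable only with equal summands).
Enumerate pairs (a, a') with a < a' (symmetric, so each unordered pair gives one sum; this covers all a ≠ a'):
  -4 + -2 = -6
  -4 + 2 = -2
  -4 + 10 = 6
  -2 + 2 = 0
  -2 + 10 = 8
  2 + 10 = 12
Collected distinct sums: {-6, -2, 0, 6, 8, 12}
|A +̂ A| = 6
(Reference bound: |A +̂ A| ≥ 2|A| - 3 for |A| ≥ 2, with |A| = 4 giving ≥ 5.)

|A +̂ A| = 6


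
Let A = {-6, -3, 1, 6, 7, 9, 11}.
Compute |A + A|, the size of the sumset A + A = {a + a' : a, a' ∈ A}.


A + A = {a + a' : a, a' ∈ A}; |A| = 7.
General bounds: 2|A| - 1 ≤ |A + A| ≤ |A|(|A|+1)/2, i.e. 13 ≤ |A + A| ≤ 28.
Lower bound 2|A|-1 is attained iff A is an arithmetic progression.
Enumerate sums a + a' for a ≤ a' (symmetric, so this suffices):
a = -6: -6+-6=-12, -6+-3=-9, -6+1=-5, -6+6=0, -6+7=1, -6+9=3, -6+11=5
a = -3: -3+-3=-6, -3+1=-2, -3+6=3, -3+7=4, -3+9=6, -3+11=8
a = 1: 1+1=2, 1+6=7, 1+7=8, 1+9=10, 1+11=12
a = 6: 6+6=12, 6+7=13, 6+9=15, 6+11=17
a = 7: 7+7=14, 7+9=16, 7+11=18
a = 9: 9+9=18, 9+11=20
a = 11: 11+11=22
Distinct sums: {-12, -9, -6, -5, -2, 0, 1, 2, 3, 4, 5, 6, 7, 8, 10, 12, 13, 14, 15, 16, 17, 18, 20, 22}
|A + A| = 24

|A + A| = 24


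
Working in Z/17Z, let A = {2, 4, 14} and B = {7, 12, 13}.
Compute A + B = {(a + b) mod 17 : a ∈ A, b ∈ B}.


Work in Z/17Z: reduce every sum a + b modulo 17.
Enumerate all 9 pairs:
a = 2: 2+7=9, 2+12=14, 2+13=15
a = 4: 4+7=11, 4+12=16, 4+13=0
a = 14: 14+7=4, 14+12=9, 14+13=10
Distinct residues collected: {0, 4, 9, 10, 11, 14, 15, 16}
|A + B| = 8 (out of 17 total residues).

A + B = {0, 4, 9, 10, 11, 14, 15, 16}


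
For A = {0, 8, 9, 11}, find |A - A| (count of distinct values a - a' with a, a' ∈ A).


A - A = {a - a' : a, a' ∈ A}; |A| = 4.
Bounds: 2|A|-1 ≤ |A - A| ≤ |A|² - |A| + 1, i.e. 7 ≤ |A - A| ≤ 13.
Note: 0 ∈ A - A always (from a - a). The set is symmetric: if d ∈ A - A then -d ∈ A - A.
Enumerate nonzero differences d = a - a' with a > a' (then include -d):
Positive differences: {1, 2, 3, 8, 9, 11}
Full difference set: {0} ∪ (positive diffs) ∪ (negative diffs).
|A - A| = 1 + 2·6 = 13 (matches direct enumeration: 13).

|A - A| = 13


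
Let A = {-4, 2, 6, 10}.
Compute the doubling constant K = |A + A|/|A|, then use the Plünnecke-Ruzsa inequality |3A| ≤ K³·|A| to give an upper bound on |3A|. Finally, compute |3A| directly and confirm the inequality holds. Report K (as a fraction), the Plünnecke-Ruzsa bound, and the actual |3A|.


|A| = 4.
Step 1: Compute A + A by enumerating all 16 pairs.
A + A = {-8, -2, 2, 4, 6, 8, 12, 16, 20}, so |A + A| = 9.
Step 2: Doubling constant K = |A + A|/|A| = 9/4 = 9/4 ≈ 2.2500.
Step 3: Plünnecke-Ruzsa gives |3A| ≤ K³·|A| = (2.2500)³ · 4 ≈ 45.5625.
Step 4: Compute 3A = A + A + A directly by enumerating all triples (a,b,c) ∈ A³; |3A| = 16.
Step 5: Check 16 ≤ 45.5625? Yes ✓.

K = 9/4, Plünnecke-Ruzsa bound K³|A| ≈ 45.5625, |3A| = 16, inequality holds.


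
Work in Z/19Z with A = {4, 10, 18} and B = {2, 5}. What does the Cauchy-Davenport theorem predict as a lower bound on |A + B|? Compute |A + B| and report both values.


Cauchy-Davenport: |A + B| ≥ min(p, |A| + |B| - 1) for A, B nonempty in Z/pZ.
|A| = 3, |B| = 2, p = 19.
CD lower bound = min(19, 3 + 2 - 1) = min(19, 4) = 4.
Compute A + B mod 19 directly:
a = 4: 4+2=6, 4+5=9
a = 10: 10+2=12, 10+5=15
a = 18: 18+2=1, 18+5=4
A + B = {1, 4, 6, 9, 12, 15}, so |A + B| = 6.
Verify: 6 ≥ 4? Yes ✓.

CD lower bound = 4, actual |A + B| = 6.


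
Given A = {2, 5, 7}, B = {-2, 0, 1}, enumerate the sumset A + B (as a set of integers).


A + B = {a + b : a ∈ A, b ∈ B}.
Enumerate all |A|·|B| = 3·3 = 9 pairs (a, b) and collect distinct sums.
a = 2: 2+-2=0, 2+0=2, 2+1=3
a = 5: 5+-2=3, 5+0=5, 5+1=6
a = 7: 7+-2=5, 7+0=7, 7+1=8
Collecting distinct sums: A + B = {0, 2, 3, 5, 6, 7, 8}
|A + B| = 7

A + B = {0, 2, 3, 5, 6, 7, 8}


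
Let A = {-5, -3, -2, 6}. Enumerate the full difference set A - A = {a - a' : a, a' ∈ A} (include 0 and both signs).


A - A = {a - a' : a, a' ∈ A}.
Compute a - a' for each ordered pair (a, a'):
a = -5: -5--5=0, -5--3=-2, -5--2=-3, -5-6=-11
a = -3: -3--5=2, -3--3=0, -3--2=-1, -3-6=-9
a = -2: -2--5=3, -2--3=1, -2--2=0, -2-6=-8
a = 6: 6--5=11, 6--3=9, 6--2=8, 6-6=0
Collecting distinct values (and noting 0 appears from a-a):
A - A = {-11, -9, -8, -3, -2, -1, 0, 1, 2, 3, 8, 9, 11}
|A - A| = 13

A - A = {-11, -9, -8, -3, -2, -1, 0, 1, 2, 3, 8, 9, 11}


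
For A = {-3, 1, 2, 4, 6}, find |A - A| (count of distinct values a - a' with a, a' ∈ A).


A - A = {a - a' : a, a' ∈ A}; |A| = 5.
Bounds: 2|A|-1 ≤ |A - A| ≤ |A|² - |A| + 1, i.e. 9 ≤ |A - A| ≤ 21.
Note: 0 ∈ A - A always (from a - a). The set is symmetric: if d ∈ A - A then -d ∈ A - A.
Enumerate nonzero differences d = a - a' with a > a' (then include -d):
Positive differences: {1, 2, 3, 4, 5, 7, 9}
Full difference set: {0} ∪ (positive diffs) ∪ (negative diffs).
|A - A| = 1 + 2·7 = 15 (matches direct enumeration: 15).

|A - A| = 15


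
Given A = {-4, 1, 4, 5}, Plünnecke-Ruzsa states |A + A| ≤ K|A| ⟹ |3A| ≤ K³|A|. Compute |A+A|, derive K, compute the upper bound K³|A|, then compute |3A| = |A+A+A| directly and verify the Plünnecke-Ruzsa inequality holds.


|A| = 4.
Step 1: Compute A + A by enumerating all 16 pairs.
A + A = {-8, -3, 0, 1, 2, 5, 6, 8, 9, 10}, so |A + A| = 10.
Step 2: Doubling constant K = |A + A|/|A| = 10/4 = 10/4 ≈ 2.5000.
Step 3: Plünnecke-Ruzsa gives |3A| ≤ K³·|A| = (2.5000)³ · 4 ≈ 62.5000.
Step 4: Compute 3A = A + A + A directly by enumerating all triples (a,b,c) ∈ A³; |3A| = 19.
Step 5: Check 19 ≤ 62.5000? Yes ✓.

K = 10/4, Plünnecke-Ruzsa bound K³|A| ≈ 62.5000, |3A| = 19, inequality holds.


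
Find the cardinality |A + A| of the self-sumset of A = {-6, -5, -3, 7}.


A + A = {a + a' : a, a' ∈ A}; |A| = 4.
General bounds: 2|A| - 1 ≤ |A + A| ≤ |A|(|A|+1)/2, i.e. 7 ≤ |A + A| ≤ 10.
Lower bound 2|A|-1 is attained iff A is an arithmetic progression.
Enumerate sums a + a' for a ≤ a' (symmetric, so this suffices):
a = -6: -6+-6=-12, -6+-5=-11, -6+-3=-9, -6+7=1
a = -5: -5+-5=-10, -5+-3=-8, -5+7=2
a = -3: -3+-3=-6, -3+7=4
a = 7: 7+7=14
Distinct sums: {-12, -11, -10, -9, -8, -6, 1, 2, 4, 14}
|A + A| = 10

|A + A| = 10


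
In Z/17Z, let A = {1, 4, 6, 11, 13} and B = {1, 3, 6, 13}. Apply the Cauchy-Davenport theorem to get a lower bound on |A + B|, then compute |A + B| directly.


Cauchy-Davenport: |A + B| ≥ min(p, |A| + |B| - 1) for A, B nonempty in Z/pZ.
|A| = 5, |B| = 4, p = 17.
CD lower bound = min(17, 5 + 4 - 1) = min(17, 8) = 8.
Compute A + B mod 17 directly:
a = 1: 1+1=2, 1+3=4, 1+6=7, 1+13=14
a = 4: 4+1=5, 4+3=7, 4+6=10, 4+13=0
a = 6: 6+1=7, 6+3=9, 6+6=12, 6+13=2
a = 11: 11+1=12, 11+3=14, 11+6=0, 11+13=7
a = 13: 13+1=14, 13+3=16, 13+6=2, 13+13=9
A + B = {0, 2, 4, 5, 7, 9, 10, 12, 14, 16}, so |A + B| = 10.
Verify: 10 ≥ 8? Yes ✓.

CD lower bound = 8, actual |A + B| = 10.


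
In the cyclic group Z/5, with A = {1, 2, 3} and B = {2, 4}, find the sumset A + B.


Work in Z/5Z: reduce every sum a + b modulo 5.
Enumerate all 6 pairs:
a = 1: 1+2=3, 1+4=0
a = 2: 2+2=4, 2+4=1
a = 3: 3+2=0, 3+4=2
Distinct residues collected: {0, 1, 2, 3, 4}
|A + B| = 5 (out of 5 total residues).

A + B = {0, 1, 2, 3, 4}


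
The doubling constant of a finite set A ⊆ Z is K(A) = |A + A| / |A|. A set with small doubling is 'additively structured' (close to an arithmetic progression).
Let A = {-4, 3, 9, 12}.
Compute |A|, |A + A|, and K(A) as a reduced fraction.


|A| = 4.
Compute A + A by enumerating all 16 pairs.
A + A = {-8, -1, 5, 6, 8, 12, 15, 18, 21, 24}, so |A + A| = 10.
K = |A + A| / |A| = 10/4 = 5/2 ≈ 2.5000.
Reference: AP of size 4 gives K = 7/4 ≈ 1.7500; a fully generic set of size 4 gives K ≈ 2.5000.

|A| = 4, |A + A| = 10, K = 10/4 = 5/2.


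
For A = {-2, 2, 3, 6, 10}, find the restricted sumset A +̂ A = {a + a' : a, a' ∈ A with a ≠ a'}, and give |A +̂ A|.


Restricted sumset: A +̂ A = {a + a' : a ∈ A, a' ∈ A, a ≠ a'}.
Equivalently, take A + A and drop any sum 2a that is achievable ONLY as a + a for a ∈ A (i.e. sums representable only with equal summands).
Enumerate pairs (a, a') with a < a' (symmetric, so each unordered pair gives one sum; this covers all a ≠ a'):
  -2 + 2 = 0
  -2 + 3 = 1
  -2 + 6 = 4
  -2 + 10 = 8
  2 + 3 = 5
  2 + 6 = 8
  2 + 10 = 12
  3 + 6 = 9
  3 + 10 = 13
  6 + 10 = 16
Collected distinct sums: {0, 1, 4, 5, 8, 9, 12, 13, 16}
|A +̂ A| = 9
(Reference bound: |A +̂ A| ≥ 2|A| - 3 for |A| ≥ 2, with |A| = 5 giving ≥ 7.)

|A +̂ A| = 9


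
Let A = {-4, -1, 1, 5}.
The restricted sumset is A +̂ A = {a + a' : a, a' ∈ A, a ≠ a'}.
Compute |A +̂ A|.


Restricted sumset: A +̂ A = {a + a' : a ∈ A, a' ∈ A, a ≠ a'}.
Equivalently, take A + A and drop any sum 2a that is achievable ONLY as a + a for a ∈ A (i.e. sums representable only with equal summands).
Enumerate pairs (a, a') with a < a' (symmetric, so each unordered pair gives one sum; this covers all a ≠ a'):
  -4 + -1 = -5
  -4 + 1 = -3
  -4 + 5 = 1
  -1 + 1 = 0
  -1 + 5 = 4
  1 + 5 = 6
Collected distinct sums: {-5, -3, 0, 1, 4, 6}
|A +̂ A| = 6
(Reference bound: |A +̂ A| ≥ 2|A| - 3 for |A| ≥ 2, with |A| = 4 giving ≥ 5.)

|A +̂ A| = 6


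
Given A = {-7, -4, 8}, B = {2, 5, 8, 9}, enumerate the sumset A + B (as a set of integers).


A + B = {a + b : a ∈ A, b ∈ B}.
Enumerate all |A|·|B| = 3·4 = 12 pairs (a, b) and collect distinct sums.
a = -7: -7+2=-5, -7+5=-2, -7+8=1, -7+9=2
a = -4: -4+2=-2, -4+5=1, -4+8=4, -4+9=5
a = 8: 8+2=10, 8+5=13, 8+8=16, 8+9=17
Collecting distinct sums: A + B = {-5, -2, 1, 2, 4, 5, 10, 13, 16, 17}
|A + B| = 10

A + B = {-5, -2, 1, 2, 4, 5, 10, 13, 16, 17}


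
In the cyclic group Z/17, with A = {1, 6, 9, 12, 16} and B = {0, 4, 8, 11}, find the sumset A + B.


Work in Z/17Z: reduce every sum a + b modulo 17.
Enumerate all 20 pairs:
a = 1: 1+0=1, 1+4=5, 1+8=9, 1+11=12
a = 6: 6+0=6, 6+4=10, 6+8=14, 6+11=0
a = 9: 9+0=9, 9+4=13, 9+8=0, 9+11=3
a = 12: 12+0=12, 12+4=16, 12+8=3, 12+11=6
a = 16: 16+0=16, 16+4=3, 16+8=7, 16+11=10
Distinct residues collected: {0, 1, 3, 5, 6, 7, 9, 10, 12, 13, 14, 16}
|A + B| = 12 (out of 17 total residues).

A + B = {0, 1, 3, 5, 6, 7, 9, 10, 12, 13, 14, 16}


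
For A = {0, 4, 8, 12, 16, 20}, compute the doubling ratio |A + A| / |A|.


|A| = 6.
Compute A + A by enumerating all 36 pairs.
A + A = {0, 4, 8, 12, 16, 20, 24, 28, 32, 36, 40}, so |A + A| = 11.
K = |A + A| / |A| = 11/6 (already in lowest terms) ≈ 1.8333.
Reference: AP of size 6 gives K = 11/6 ≈ 1.8333; a fully generic set of size 6 gives K ≈ 3.5000.

|A| = 6, |A + A| = 11, K = 11/6.


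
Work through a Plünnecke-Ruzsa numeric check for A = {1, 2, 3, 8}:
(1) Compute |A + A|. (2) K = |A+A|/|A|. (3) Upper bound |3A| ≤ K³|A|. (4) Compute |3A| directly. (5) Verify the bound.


|A| = 4.
Step 1: Compute A + A by enumerating all 16 pairs.
A + A = {2, 3, 4, 5, 6, 9, 10, 11, 16}, so |A + A| = 9.
Step 2: Doubling constant K = |A + A|/|A| = 9/4 = 9/4 ≈ 2.2500.
Step 3: Plünnecke-Ruzsa gives |3A| ≤ K³·|A| = (2.2500)³ · 4 ≈ 45.5625.
Step 4: Compute 3A = A + A + A directly by enumerating all triples (a,b,c) ∈ A³; |3A| = 16.
Step 5: Check 16 ≤ 45.5625? Yes ✓.

K = 9/4, Plünnecke-Ruzsa bound K³|A| ≈ 45.5625, |3A| = 16, inequality holds.


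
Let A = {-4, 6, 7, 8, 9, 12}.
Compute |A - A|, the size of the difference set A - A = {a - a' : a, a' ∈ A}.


A - A = {a - a' : a, a' ∈ A}; |A| = 6.
Bounds: 2|A|-1 ≤ |A - A| ≤ |A|² - |A| + 1, i.e. 11 ≤ |A - A| ≤ 31.
Note: 0 ∈ A - A always (from a - a). The set is symmetric: if d ∈ A - A then -d ∈ A - A.
Enumerate nonzero differences d = a - a' with a > a' (then include -d):
Positive differences: {1, 2, 3, 4, 5, 6, 10, 11, 12, 13, 16}
Full difference set: {0} ∪ (positive diffs) ∪ (negative diffs).
|A - A| = 1 + 2·11 = 23 (matches direct enumeration: 23).

|A - A| = 23


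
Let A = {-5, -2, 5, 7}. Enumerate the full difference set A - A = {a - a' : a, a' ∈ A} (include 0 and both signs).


A - A = {a - a' : a, a' ∈ A}.
Compute a - a' for each ordered pair (a, a'):
a = -5: -5--5=0, -5--2=-3, -5-5=-10, -5-7=-12
a = -2: -2--5=3, -2--2=0, -2-5=-7, -2-7=-9
a = 5: 5--5=10, 5--2=7, 5-5=0, 5-7=-2
a = 7: 7--5=12, 7--2=9, 7-5=2, 7-7=0
Collecting distinct values (and noting 0 appears from a-a):
A - A = {-12, -10, -9, -7, -3, -2, 0, 2, 3, 7, 9, 10, 12}
|A - A| = 13

A - A = {-12, -10, -9, -7, -3, -2, 0, 2, 3, 7, 9, 10, 12}


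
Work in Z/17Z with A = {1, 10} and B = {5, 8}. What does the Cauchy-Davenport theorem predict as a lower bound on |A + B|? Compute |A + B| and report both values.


Cauchy-Davenport: |A + B| ≥ min(p, |A| + |B| - 1) for A, B nonempty in Z/pZ.
|A| = 2, |B| = 2, p = 17.
CD lower bound = min(17, 2 + 2 - 1) = min(17, 3) = 3.
Compute A + B mod 17 directly:
a = 1: 1+5=6, 1+8=9
a = 10: 10+5=15, 10+8=1
A + B = {1, 6, 9, 15}, so |A + B| = 4.
Verify: 4 ≥ 3? Yes ✓.

CD lower bound = 3, actual |A + B| = 4.


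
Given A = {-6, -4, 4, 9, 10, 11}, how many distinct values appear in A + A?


A + A = {a + a' : a, a' ∈ A}; |A| = 6.
General bounds: 2|A| - 1 ≤ |A + A| ≤ |A|(|A|+1)/2, i.e. 11 ≤ |A + A| ≤ 21.
Lower bound 2|A|-1 is attained iff A is an arithmetic progression.
Enumerate sums a + a' for a ≤ a' (symmetric, so this suffices):
a = -6: -6+-6=-12, -6+-4=-10, -6+4=-2, -6+9=3, -6+10=4, -6+11=5
a = -4: -4+-4=-8, -4+4=0, -4+9=5, -4+10=6, -4+11=7
a = 4: 4+4=8, 4+9=13, 4+10=14, 4+11=15
a = 9: 9+9=18, 9+10=19, 9+11=20
a = 10: 10+10=20, 10+11=21
a = 11: 11+11=22
Distinct sums: {-12, -10, -8, -2, 0, 3, 4, 5, 6, 7, 8, 13, 14, 15, 18, 19, 20, 21, 22}
|A + A| = 19

|A + A| = 19


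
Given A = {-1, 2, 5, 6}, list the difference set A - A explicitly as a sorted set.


A - A = {a - a' : a, a' ∈ A}.
Compute a - a' for each ordered pair (a, a'):
a = -1: -1--1=0, -1-2=-3, -1-5=-6, -1-6=-7
a = 2: 2--1=3, 2-2=0, 2-5=-3, 2-6=-4
a = 5: 5--1=6, 5-2=3, 5-5=0, 5-6=-1
a = 6: 6--1=7, 6-2=4, 6-5=1, 6-6=0
Collecting distinct values (and noting 0 appears from a-a):
A - A = {-7, -6, -4, -3, -1, 0, 1, 3, 4, 6, 7}
|A - A| = 11

A - A = {-7, -6, -4, -3, -1, 0, 1, 3, 4, 6, 7}


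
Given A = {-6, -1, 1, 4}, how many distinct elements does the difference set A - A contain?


A - A = {a - a' : a, a' ∈ A}; |A| = 4.
Bounds: 2|A|-1 ≤ |A - A| ≤ |A|² - |A| + 1, i.e. 7 ≤ |A - A| ≤ 13.
Note: 0 ∈ A - A always (from a - a). The set is symmetric: if d ∈ A - A then -d ∈ A - A.
Enumerate nonzero differences d = a - a' with a > a' (then include -d):
Positive differences: {2, 3, 5, 7, 10}
Full difference set: {0} ∪ (positive diffs) ∪ (negative diffs).
|A - A| = 1 + 2·5 = 11 (matches direct enumeration: 11).

|A - A| = 11


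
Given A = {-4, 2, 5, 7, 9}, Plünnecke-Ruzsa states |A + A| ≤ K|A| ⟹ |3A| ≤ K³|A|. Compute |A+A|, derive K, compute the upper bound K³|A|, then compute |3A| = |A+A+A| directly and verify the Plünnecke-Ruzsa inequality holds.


|A| = 5.
Step 1: Compute A + A by enumerating all 25 pairs.
A + A = {-8, -2, 1, 3, 4, 5, 7, 9, 10, 11, 12, 14, 16, 18}, so |A + A| = 14.
Step 2: Doubling constant K = |A + A|/|A| = 14/5 = 14/5 ≈ 2.8000.
Step 3: Plünnecke-Ruzsa gives |3A| ≤ K³·|A| = (2.8000)³ · 5 ≈ 109.7600.
Step 4: Compute 3A = A + A + A directly by enumerating all triples (a,b,c) ∈ A³; |3A| = 27.
Step 5: Check 27 ≤ 109.7600? Yes ✓.

K = 14/5, Plünnecke-Ruzsa bound K³|A| ≈ 109.7600, |3A| = 27, inequality holds.


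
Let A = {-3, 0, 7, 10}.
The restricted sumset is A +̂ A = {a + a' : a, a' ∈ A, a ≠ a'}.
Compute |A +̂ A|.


Restricted sumset: A +̂ A = {a + a' : a ∈ A, a' ∈ A, a ≠ a'}.
Equivalently, take A + A and drop any sum 2a that is achievable ONLY as a + a for a ∈ A (i.e. sums representable only with equal summands).
Enumerate pairs (a, a') with a < a' (symmetric, so each unordered pair gives one sum; this covers all a ≠ a'):
  -3 + 0 = -3
  -3 + 7 = 4
  -3 + 10 = 7
  0 + 7 = 7
  0 + 10 = 10
  7 + 10 = 17
Collected distinct sums: {-3, 4, 7, 10, 17}
|A +̂ A| = 5
(Reference bound: |A +̂ A| ≥ 2|A| - 3 for |A| ≥ 2, with |A| = 4 giving ≥ 5.)

|A +̂ A| = 5


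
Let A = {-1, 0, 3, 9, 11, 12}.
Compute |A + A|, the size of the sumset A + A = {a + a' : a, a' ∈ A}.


A + A = {a + a' : a, a' ∈ A}; |A| = 6.
General bounds: 2|A| - 1 ≤ |A + A| ≤ |A|(|A|+1)/2, i.e. 11 ≤ |A + A| ≤ 21.
Lower bound 2|A|-1 is attained iff A is an arithmetic progression.
Enumerate sums a + a' for a ≤ a' (symmetric, so this suffices):
a = -1: -1+-1=-2, -1+0=-1, -1+3=2, -1+9=8, -1+11=10, -1+12=11
a = 0: 0+0=0, 0+3=3, 0+9=9, 0+11=11, 0+12=12
a = 3: 3+3=6, 3+9=12, 3+11=14, 3+12=15
a = 9: 9+9=18, 9+11=20, 9+12=21
a = 11: 11+11=22, 11+12=23
a = 12: 12+12=24
Distinct sums: {-2, -1, 0, 2, 3, 6, 8, 9, 10, 11, 12, 14, 15, 18, 20, 21, 22, 23, 24}
|A + A| = 19

|A + A| = 19


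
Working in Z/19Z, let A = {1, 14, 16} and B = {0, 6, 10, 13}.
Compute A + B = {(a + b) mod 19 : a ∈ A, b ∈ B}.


Work in Z/19Z: reduce every sum a + b modulo 19.
Enumerate all 12 pairs:
a = 1: 1+0=1, 1+6=7, 1+10=11, 1+13=14
a = 14: 14+0=14, 14+6=1, 14+10=5, 14+13=8
a = 16: 16+0=16, 16+6=3, 16+10=7, 16+13=10
Distinct residues collected: {1, 3, 5, 7, 8, 10, 11, 14, 16}
|A + B| = 9 (out of 19 total residues).

A + B = {1, 3, 5, 7, 8, 10, 11, 14, 16}


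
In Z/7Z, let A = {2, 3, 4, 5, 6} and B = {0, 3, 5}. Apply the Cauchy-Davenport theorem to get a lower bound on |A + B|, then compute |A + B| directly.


Cauchy-Davenport: |A + B| ≥ min(p, |A| + |B| - 1) for A, B nonempty in Z/pZ.
|A| = 5, |B| = 3, p = 7.
CD lower bound = min(7, 5 + 3 - 1) = min(7, 7) = 7.
Compute A + B mod 7 directly:
a = 2: 2+0=2, 2+3=5, 2+5=0
a = 3: 3+0=3, 3+3=6, 3+5=1
a = 4: 4+0=4, 4+3=0, 4+5=2
a = 5: 5+0=5, 5+3=1, 5+5=3
a = 6: 6+0=6, 6+3=2, 6+5=4
A + B = {0, 1, 2, 3, 4, 5, 6}, so |A + B| = 7.
Verify: 7 ≥ 7? Yes ✓.

CD lower bound = 7, actual |A + B| = 7.


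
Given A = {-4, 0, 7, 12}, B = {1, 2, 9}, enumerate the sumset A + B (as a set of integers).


A + B = {a + b : a ∈ A, b ∈ B}.
Enumerate all |A|·|B| = 4·3 = 12 pairs (a, b) and collect distinct sums.
a = -4: -4+1=-3, -4+2=-2, -4+9=5
a = 0: 0+1=1, 0+2=2, 0+9=9
a = 7: 7+1=8, 7+2=9, 7+9=16
a = 12: 12+1=13, 12+2=14, 12+9=21
Collecting distinct sums: A + B = {-3, -2, 1, 2, 5, 8, 9, 13, 14, 16, 21}
|A + B| = 11

A + B = {-3, -2, 1, 2, 5, 8, 9, 13, 14, 16, 21}


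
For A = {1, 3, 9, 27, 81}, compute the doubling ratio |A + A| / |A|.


|A| = 5.
Compute A + A by enumerating all 25 pairs.
A + A = {2, 4, 6, 10, 12, 18, 28, 30, 36, 54, 82, 84, 90, 108, 162}, so |A + A| = 15.
K = |A + A| / |A| = 15/5 = 3/1 ≈ 3.0000.
Reference: AP of size 5 gives K = 9/5 ≈ 1.8000; a fully generic set of size 5 gives K ≈ 3.0000.

|A| = 5, |A + A| = 15, K = 15/5 = 3/1.


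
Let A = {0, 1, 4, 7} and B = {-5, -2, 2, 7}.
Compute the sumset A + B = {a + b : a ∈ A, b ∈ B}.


A + B = {a + b : a ∈ A, b ∈ B}.
Enumerate all |A|·|B| = 4·4 = 16 pairs (a, b) and collect distinct sums.
a = 0: 0+-5=-5, 0+-2=-2, 0+2=2, 0+7=7
a = 1: 1+-5=-4, 1+-2=-1, 1+2=3, 1+7=8
a = 4: 4+-5=-1, 4+-2=2, 4+2=6, 4+7=11
a = 7: 7+-5=2, 7+-2=5, 7+2=9, 7+7=14
Collecting distinct sums: A + B = {-5, -4, -2, -1, 2, 3, 5, 6, 7, 8, 9, 11, 14}
|A + B| = 13

A + B = {-5, -4, -2, -1, 2, 3, 5, 6, 7, 8, 9, 11, 14}


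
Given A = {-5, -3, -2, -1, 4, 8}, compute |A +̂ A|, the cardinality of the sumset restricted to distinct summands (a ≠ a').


Restricted sumset: A +̂ A = {a + a' : a ∈ A, a' ∈ A, a ≠ a'}.
Equivalently, take A + A and drop any sum 2a that is achievable ONLY as a + a for a ∈ A (i.e. sums representable only with equal summands).
Enumerate pairs (a, a') with a < a' (symmetric, so each unordered pair gives one sum; this covers all a ≠ a'):
  -5 + -3 = -8
  -5 + -2 = -7
  -5 + -1 = -6
  -5 + 4 = -1
  -5 + 8 = 3
  -3 + -2 = -5
  -3 + -1 = -4
  -3 + 4 = 1
  -3 + 8 = 5
  -2 + -1 = -3
  -2 + 4 = 2
  -2 + 8 = 6
  -1 + 4 = 3
  -1 + 8 = 7
  4 + 8 = 12
Collected distinct sums: {-8, -7, -6, -5, -4, -3, -1, 1, 2, 3, 5, 6, 7, 12}
|A +̂ A| = 14
(Reference bound: |A +̂ A| ≥ 2|A| - 3 for |A| ≥ 2, with |A| = 6 giving ≥ 9.)

|A +̂ A| = 14


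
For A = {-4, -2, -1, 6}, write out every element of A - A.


A - A = {a - a' : a, a' ∈ A}.
Compute a - a' for each ordered pair (a, a'):
a = -4: -4--4=0, -4--2=-2, -4--1=-3, -4-6=-10
a = -2: -2--4=2, -2--2=0, -2--1=-1, -2-6=-8
a = -1: -1--4=3, -1--2=1, -1--1=0, -1-6=-7
a = 6: 6--4=10, 6--2=8, 6--1=7, 6-6=0
Collecting distinct values (and noting 0 appears from a-a):
A - A = {-10, -8, -7, -3, -2, -1, 0, 1, 2, 3, 7, 8, 10}
|A - A| = 13

A - A = {-10, -8, -7, -3, -2, -1, 0, 1, 2, 3, 7, 8, 10}


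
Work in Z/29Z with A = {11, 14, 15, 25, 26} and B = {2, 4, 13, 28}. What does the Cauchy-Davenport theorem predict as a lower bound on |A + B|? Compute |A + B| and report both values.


Cauchy-Davenport: |A + B| ≥ min(p, |A| + |B| - 1) for A, B nonempty in Z/pZ.
|A| = 5, |B| = 4, p = 29.
CD lower bound = min(29, 5 + 4 - 1) = min(29, 8) = 8.
Compute A + B mod 29 directly:
a = 11: 11+2=13, 11+4=15, 11+13=24, 11+28=10
a = 14: 14+2=16, 14+4=18, 14+13=27, 14+28=13
a = 15: 15+2=17, 15+4=19, 15+13=28, 15+28=14
a = 25: 25+2=27, 25+4=0, 25+13=9, 25+28=24
a = 26: 26+2=28, 26+4=1, 26+13=10, 26+28=25
A + B = {0, 1, 9, 10, 13, 14, 15, 16, 17, 18, 19, 24, 25, 27, 28}, so |A + B| = 15.
Verify: 15 ≥ 8? Yes ✓.

CD lower bound = 8, actual |A + B| = 15.


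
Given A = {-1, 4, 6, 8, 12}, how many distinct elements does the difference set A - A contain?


A - A = {a - a' : a, a' ∈ A}; |A| = 5.
Bounds: 2|A|-1 ≤ |A - A| ≤ |A|² - |A| + 1, i.e. 9 ≤ |A - A| ≤ 21.
Note: 0 ∈ A - A always (from a - a). The set is symmetric: if d ∈ A - A then -d ∈ A - A.
Enumerate nonzero differences d = a - a' with a > a' (then include -d):
Positive differences: {2, 4, 5, 6, 7, 8, 9, 13}
Full difference set: {0} ∪ (positive diffs) ∪ (negative diffs).
|A - A| = 1 + 2·8 = 17 (matches direct enumeration: 17).

|A - A| = 17


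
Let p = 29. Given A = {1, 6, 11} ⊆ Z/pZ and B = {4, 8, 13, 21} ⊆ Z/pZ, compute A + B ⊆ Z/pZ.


Work in Z/29Z: reduce every sum a + b modulo 29.
Enumerate all 12 pairs:
a = 1: 1+4=5, 1+8=9, 1+13=14, 1+21=22
a = 6: 6+4=10, 6+8=14, 6+13=19, 6+21=27
a = 11: 11+4=15, 11+8=19, 11+13=24, 11+21=3
Distinct residues collected: {3, 5, 9, 10, 14, 15, 19, 22, 24, 27}
|A + B| = 10 (out of 29 total residues).

A + B = {3, 5, 9, 10, 14, 15, 19, 22, 24, 27}


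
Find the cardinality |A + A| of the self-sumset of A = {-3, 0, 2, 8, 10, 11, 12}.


A + A = {a + a' : a, a' ∈ A}; |A| = 7.
General bounds: 2|A| - 1 ≤ |A + A| ≤ |A|(|A|+1)/2, i.e. 13 ≤ |A + A| ≤ 28.
Lower bound 2|A|-1 is attained iff A is an arithmetic progression.
Enumerate sums a + a' for a ≤ a' (symmetric, so this suffices):
a = -3: -3+-3=-6, -3+0=-3, -3+2=-1, -3+8=5, -3+10=7, -3+11=8, -3+12=9
a = 0: 0+0=0, 0+2=2, 0+8=8, 0+10=10, 0+11=11, 0+12=12
a = 2: 2+2=4, 2+8=10, 2+10=12, 2+11=13, 2+12=14
a = 8: 8+8=16, 8+10=18, 8+11=19, 8+12=20
a = 10: 10+10=20, 10+11=21, 10+12=22
a = 11: 11+11=22, 11+12=23
a = 12: 12+12=24
Distinct sums: {-6, -3, -1, 0, 2, 4, 5, 7, 8, 9, 10, 11, 12, 13, 14, 16, 18, 19, 20, 21, 22, 23, 24}
|A + A| = 23

|A + A| = 23
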